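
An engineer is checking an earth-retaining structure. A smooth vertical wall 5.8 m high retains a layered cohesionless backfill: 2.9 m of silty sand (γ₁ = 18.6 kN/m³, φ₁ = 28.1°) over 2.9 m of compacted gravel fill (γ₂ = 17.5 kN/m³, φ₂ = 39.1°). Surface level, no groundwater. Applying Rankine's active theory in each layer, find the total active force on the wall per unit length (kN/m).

80.2 kN/m

K_a1 = tan²(45°−28.1°/2) = 0.3596; K_a2 = tan²(45°−39.1°/2) = 0.2265.
Layer 1: σ at base = K_a1 γ₁ h₁ = 19.40 kPa; P₁ = ½×19.40×2.9 = 28.13.
Layer 2: σ_v at top = γ₁h₁ = 53.94; σ_h top = K_a2×53.94 = 12.22; σ_h base = K_a2×(53.94+17.5×2.9) = 23.71.
P₂ = ½(12.22+23.71)×2.9 = 52.09. Total P_a = 28.13+52.09 = 80.22 kN/m.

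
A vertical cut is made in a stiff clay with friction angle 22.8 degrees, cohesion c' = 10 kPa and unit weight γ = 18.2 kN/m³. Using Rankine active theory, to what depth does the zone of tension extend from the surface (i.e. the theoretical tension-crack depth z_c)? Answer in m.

1.65 m

K_a = tan²(45° − 22.8°/2) = 0.4414; √K_a = 0.6644.
The active pressure is zero where K_a γ z = 2c√K_a, so z_c = 2c/(γ√K_a) = 2×10/(18.2×0.6644) = 1.654 m.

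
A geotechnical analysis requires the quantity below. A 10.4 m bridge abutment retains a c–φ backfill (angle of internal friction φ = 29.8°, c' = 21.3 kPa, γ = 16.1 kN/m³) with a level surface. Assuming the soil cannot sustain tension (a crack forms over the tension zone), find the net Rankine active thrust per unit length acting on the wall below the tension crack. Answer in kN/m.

K_a = 0.3360; √K_a = 0.5797.
Tension-crack depth z_c = 2c/(γ√K_a) = 2×21.3/(16.1×0.5797) = 4.565 m.
σ_a at base = K_a γ H − 2c√K_a = 0.3360×16.1×10.4 − 2×21.3×0.5797 = 31.57 kPa.
P_a = ½ × 31.57 × (H − z_c) = 0.5×31.57×5.835 = 92.11 kN/m.

92.1 kN/m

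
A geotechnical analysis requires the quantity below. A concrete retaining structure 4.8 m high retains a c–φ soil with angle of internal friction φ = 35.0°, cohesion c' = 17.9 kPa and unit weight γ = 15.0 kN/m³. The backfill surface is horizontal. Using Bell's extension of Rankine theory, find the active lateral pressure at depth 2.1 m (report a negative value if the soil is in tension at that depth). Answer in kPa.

K_a = (1 − sin φ)/(1 + sin φ) = 0.2710.
σ_a = K_a γ z − 2c√K_a = 0.2710×15.0×2.1 − 2×17.9×0.5206 = -10.10 kPa.

-10.1 kPa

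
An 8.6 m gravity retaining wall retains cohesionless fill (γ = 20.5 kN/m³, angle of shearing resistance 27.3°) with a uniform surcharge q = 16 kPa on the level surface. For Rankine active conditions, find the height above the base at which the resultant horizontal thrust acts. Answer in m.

K_a = 0.3711.
Triangular part P₁ = ½K_aγH² = 281.4 at H/3 = 2.867 m; rectangular part P₂ = K_a q H = 51.07 at H/2 = 4.300 m.
ȳ = (P₁·2.867 + P₂·4.300)/(P₁+P₂) = 3.087 m.

3.09 m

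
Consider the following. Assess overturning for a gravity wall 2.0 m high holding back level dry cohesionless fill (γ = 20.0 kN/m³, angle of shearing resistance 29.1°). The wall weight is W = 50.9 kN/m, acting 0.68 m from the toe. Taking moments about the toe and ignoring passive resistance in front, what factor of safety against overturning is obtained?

3.76

K_a = tan²(45° − 29.1°/2) = 0.3456.
P_a = ½K_aγH² = 0.5×0.3456×20.0×2.0² = 13.82 kN/m, acting at H/3 = 0.6667 m above the base.
Overturning moment M_o = P_a × H/3 = 13.82 × 0.6667 = 9.216.
Resisting moment M_r = W × 0.68 = 50.9 × 0.68 = 34.61.
FS_overturning = M_r/M_o = 34.61/9.216 = 3.756.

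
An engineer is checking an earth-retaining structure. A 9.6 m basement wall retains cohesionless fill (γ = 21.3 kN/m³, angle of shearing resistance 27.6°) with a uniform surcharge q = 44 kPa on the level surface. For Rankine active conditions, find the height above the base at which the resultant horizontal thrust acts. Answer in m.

K_a = 0.3668.
Triangular part P₁ = ½K_aγH² = 360.0 at H/3 = 3.200 m; rectangular part P₂ = K_a q H = 154.9 at H/2 = 4.800 m.
ȳ = (P₁·3.200 + P₂·4.800)/(P₁+P₂) = 3.681 m.

3.68 m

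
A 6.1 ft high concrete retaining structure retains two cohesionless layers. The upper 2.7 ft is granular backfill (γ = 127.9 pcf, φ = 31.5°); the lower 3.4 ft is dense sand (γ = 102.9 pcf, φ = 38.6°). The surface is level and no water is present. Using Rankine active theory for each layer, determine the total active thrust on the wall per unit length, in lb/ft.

K_a1 = tan²(45°−31.5°/2) = 0.3136; K_a2 = tan²(45°−38.6°/2) = 0.2316.
Layer 1: σ at base = K_a1 γ₁ h₁ = 108.3 psf; P₁ = ½×108.3×2.7 = 146.2.
Layer 2: σ_v at top = γ₁h₁ = 345.3; σ_h top = K_a2×345.3 = 79.98; σ_h base = K_a2×(345.3+102.9×3.4) = 161.0.
P₂ = ½(79.98+161.0)×3.4 = 409.7. Total P_a = 146.2+409.7 = 555.9 lb/ft.

556 lb/ft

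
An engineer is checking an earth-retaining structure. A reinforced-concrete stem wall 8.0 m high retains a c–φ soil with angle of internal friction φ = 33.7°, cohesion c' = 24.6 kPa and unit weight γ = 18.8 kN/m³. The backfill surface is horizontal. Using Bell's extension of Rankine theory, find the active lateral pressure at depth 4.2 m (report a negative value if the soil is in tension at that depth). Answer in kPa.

K_a = (1 − sin φ)/(1 + sin φ) = 0.2863.
σ_a = K_a γ z − 2c√K_a = 0.2863×18.8×4.2 − 2×24.6×0.5351 = -3.719 kPa.

-3.72 kPa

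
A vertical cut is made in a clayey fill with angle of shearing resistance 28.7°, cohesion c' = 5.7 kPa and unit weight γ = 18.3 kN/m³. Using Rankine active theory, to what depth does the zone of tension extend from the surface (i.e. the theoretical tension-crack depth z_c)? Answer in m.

1.05 m

K_a = tan²(45° − 28.7°/2) = 0.3511; √K_a = 0.5926.
The active pressure is zero where K_a γ z = 2c√K_a, so z_c = 2c/(γ√K_a) = 2×5.7/(18.3×0.5926) = 1.051 m.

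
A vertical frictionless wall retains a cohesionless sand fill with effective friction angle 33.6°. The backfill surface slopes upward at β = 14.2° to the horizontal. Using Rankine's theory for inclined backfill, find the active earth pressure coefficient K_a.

K_a = cos β · (cos β − √(cos²β − cos²φ)) / (cos β + √(cos²β − cos²φ)).
cos β = 0.9694, cos φ = 0.8329, √(cos²β − cos²φ) = 0.4961.
K_a = 0.9694 × (0.9694 − 0.4961)/(0.9694 + 0.4961) = 0.3132.

0.313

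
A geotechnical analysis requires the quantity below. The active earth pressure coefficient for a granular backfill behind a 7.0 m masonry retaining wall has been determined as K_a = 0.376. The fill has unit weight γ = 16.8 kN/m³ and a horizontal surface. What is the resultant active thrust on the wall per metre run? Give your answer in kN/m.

155 kN/m

P = ½ K_a γ H² = 0.5 × 0.376 × 16.8 × 7.0² = 154.8 kN/m.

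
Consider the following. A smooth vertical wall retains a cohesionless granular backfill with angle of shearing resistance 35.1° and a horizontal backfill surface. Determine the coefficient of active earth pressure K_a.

K_a = (1 − sin φ)/(1 + sin φ) = (1 − sin 35.1°)/(1 + sin 35.1°) = 0.2698.

0.270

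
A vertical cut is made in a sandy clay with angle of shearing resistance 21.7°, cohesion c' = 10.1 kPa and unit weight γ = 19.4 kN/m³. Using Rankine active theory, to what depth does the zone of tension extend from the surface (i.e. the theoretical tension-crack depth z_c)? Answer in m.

K_a = tan²(45° − 21.7°/2) = 0.4601; √K_a = 0.6783.
The active pressure is zero where K_a γ z = 2c√K_a, so z_c = 2c/(γ√K_a) = 2×10.1/(19.4×0.6783) = 1.535 m.

1.54 m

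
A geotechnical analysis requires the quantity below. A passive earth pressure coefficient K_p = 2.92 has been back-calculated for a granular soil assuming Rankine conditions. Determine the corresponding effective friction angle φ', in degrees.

K_p = (1+sin φ)/(1−sin φ) ⇒ sin φ = (K_p − 1)/(K_p + 1) = 0.4898.
φ = arcsin(0.4898) = 29.33°.

29.3°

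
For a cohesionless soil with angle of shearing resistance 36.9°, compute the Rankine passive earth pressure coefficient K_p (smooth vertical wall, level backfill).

K_p = (1 + sin φ)/(1 − sin φ) = tan²(45° + 36.9°/2) = 4.005.

4.01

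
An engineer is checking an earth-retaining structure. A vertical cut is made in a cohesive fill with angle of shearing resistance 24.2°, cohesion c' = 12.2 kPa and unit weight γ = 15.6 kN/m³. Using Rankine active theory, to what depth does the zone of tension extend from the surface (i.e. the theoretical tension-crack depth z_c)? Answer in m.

2.42 m

K_a = tan²(45° − 24.2°/2) = 0.4185; √K_a = 0.6469.
The active pressure is zero where K_a γ z = 2c√K_a, so z_c = 2c/(γ√K_a) = 2×12.2/(15.6×0.6469) = 2.418 m.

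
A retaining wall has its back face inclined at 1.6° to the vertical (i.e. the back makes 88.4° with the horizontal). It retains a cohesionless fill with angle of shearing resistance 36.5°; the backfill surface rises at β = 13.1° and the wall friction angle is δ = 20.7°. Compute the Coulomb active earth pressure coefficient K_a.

0.282

K_a = sin²(α+φ) / [sin²α · sin(α−δ) · (1 + √{sin(φ+δ)sin(φ−β) / (sin(α−δ)sin(α+β))})²].
With α = 88.4°, φ = 36.5°, δ = 20.7°, β = 13.1°: K_a = 0.2818.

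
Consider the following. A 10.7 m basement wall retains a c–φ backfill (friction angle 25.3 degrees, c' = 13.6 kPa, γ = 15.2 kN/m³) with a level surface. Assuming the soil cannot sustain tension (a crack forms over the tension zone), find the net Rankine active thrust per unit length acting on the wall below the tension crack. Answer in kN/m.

K_a = 0.4012; √K_a = 0.6334.
Tension-crack depth z_c = 2c/(γ√K_a) = 2×13.6/(15.2×0.6334) = 2.825 m.
σ_a at base = K_a γ H − 2c√K_a = 0.4012×15.2×10.7 − 2×13.6×0.6334 = 48.02 kPa.
P_a = ½ × 48.02 × (H − z_c) = 0.5×48.02×7.875 = 189.1 kN/m.

189 kN/m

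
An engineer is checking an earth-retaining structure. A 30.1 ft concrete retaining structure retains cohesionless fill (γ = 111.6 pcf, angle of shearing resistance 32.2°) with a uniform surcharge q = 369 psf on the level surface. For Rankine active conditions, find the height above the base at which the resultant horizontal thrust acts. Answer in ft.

10.9 ft

K_a = 0.3047.
Triangular part P₁ = ½K_aγH² = 15410 at H/3 = 10.03 ft; rectangular part P₂ = K_a q H = 3385 at H/2 = 15.05 ft.
ȳ = (P₁·10.03 + P₂·15.05)/(P₁+P₂) = 10.94 ft.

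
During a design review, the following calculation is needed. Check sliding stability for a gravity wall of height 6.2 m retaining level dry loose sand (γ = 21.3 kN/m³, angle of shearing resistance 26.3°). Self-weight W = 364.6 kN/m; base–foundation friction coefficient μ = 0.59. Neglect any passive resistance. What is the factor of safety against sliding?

1.36

K_a = tan²(45° − 26.3°/2) = 0.3859.
P_a = ½K_aγH² = 0.5×0.3859×21.3×6.2² = 158.0 kN/m, acting at H/3 = 2.067 m above the base.
FS_sliding = μW / P_a = 0.59×364.6 / 158.0 = 1.362.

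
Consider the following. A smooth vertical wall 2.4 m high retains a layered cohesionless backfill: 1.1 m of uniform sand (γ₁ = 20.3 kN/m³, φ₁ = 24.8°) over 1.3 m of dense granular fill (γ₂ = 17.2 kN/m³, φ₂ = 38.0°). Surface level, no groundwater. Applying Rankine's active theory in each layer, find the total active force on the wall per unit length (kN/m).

K_a1 = tan²(45°−24.8°/2) = 0.4090; K_a2 = tan²(45°−38.0°/2) = 0.2379.
Layer 1: σ at base = K_a1 γ₁ h₁ = 9.133 kPa; P₁ = ½×9.133×1.1 = 5.023.
Layer 2: σ_v at top = γ₁h₁ = 22.33; σ_h top = K_a2×22.33 = 5.312; σ_h base = K_a2×(22.33+17.2×1.3) = 10.63.
P₂ = ½(5.312+10.63)×1.3 = 10.36. Total P_a = 5.023+10.36 = 15.39 kN/m.

15.4 kN/m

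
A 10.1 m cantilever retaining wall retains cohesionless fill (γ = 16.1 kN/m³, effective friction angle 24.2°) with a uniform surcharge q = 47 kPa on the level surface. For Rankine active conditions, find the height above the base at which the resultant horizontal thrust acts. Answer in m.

3.98 m

K_a = 0.4185.
Triangular part P₁ = ½K_aγH² = 343.7 at H/3 = 3.367 m; rectangular part P₂ = K_a q H = 198.7 at H/2 = 5.050 m.
ȳ = (P₁·3.367 + P₂·5.050)/(P₁+P₂) = 3.983 m.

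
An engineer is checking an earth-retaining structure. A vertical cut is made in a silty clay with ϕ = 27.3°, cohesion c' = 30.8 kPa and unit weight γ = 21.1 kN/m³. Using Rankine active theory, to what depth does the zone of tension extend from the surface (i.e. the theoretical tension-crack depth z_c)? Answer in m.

4.79 m

K_a = tan²(45° − 27.3°/2) = 0.3711; √K_a = 0.6092.
The active pressure is zero where K_a γ z = 2c√K_a, so z_c = 2c/(γ√K_a) = 2×30.8/(21.1×0.6092) = 4.792 m.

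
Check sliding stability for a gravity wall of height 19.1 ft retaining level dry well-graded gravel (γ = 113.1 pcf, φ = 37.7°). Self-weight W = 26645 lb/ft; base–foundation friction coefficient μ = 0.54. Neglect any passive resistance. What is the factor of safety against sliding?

2.89

K_a = tan²(45° − 37.7°/2) = 0.2411.
P_a = ½K_aγH² = 0.5×0.2411×113.1×19.1² = 4973 lb/ft, acting at H/3 = 6.367 ft above the base.
FS_sliding = μW / P_a = 0.54×26645 / 4973 = 2.893.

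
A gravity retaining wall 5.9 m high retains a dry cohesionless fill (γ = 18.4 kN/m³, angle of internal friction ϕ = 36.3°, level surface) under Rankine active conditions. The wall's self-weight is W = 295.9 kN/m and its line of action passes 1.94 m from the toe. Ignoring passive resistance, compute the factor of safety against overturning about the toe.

K_a = tan²(45° − 36.3°/2) = 0.2563.
P_a = ½K_aγH² = 0.5×0.2563×18.4×5.9² = 82.07 kN/m, acting at H/3 = 1.967 m above the base.
Overturning moment M_o = P_a × H/3 = 82.07 × 1.967 = 161.4.
Resisting moment M_r = W × 1.94 = 295.9 × 1.94 = 574.0.
FS_overturning = M_r/M_o = 574.0/161.4 = 3.557.

3.56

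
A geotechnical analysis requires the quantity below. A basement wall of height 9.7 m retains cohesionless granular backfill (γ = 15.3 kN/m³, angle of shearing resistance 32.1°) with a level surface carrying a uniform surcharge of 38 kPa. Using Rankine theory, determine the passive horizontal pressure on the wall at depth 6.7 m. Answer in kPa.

459 kPa

K_p = (1 + sin φ)/(1 − sin φ) = 3.268.
σ_v = γz + q = 15.3 × 6.7 + 38 = 140.5 kPa.
σ_h = K_p σ_v = 3.268 × 140.5 = 459.2 kPa.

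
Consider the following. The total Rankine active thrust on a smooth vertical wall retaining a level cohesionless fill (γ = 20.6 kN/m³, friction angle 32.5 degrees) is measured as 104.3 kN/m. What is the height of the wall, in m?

K_a = 0.3010. P_a = ½ K_a γ H² ⇒ H = √(2P_a/(K_a γ)).
H = √(2×104.3/(0.3010×20.6)) = 5.800 m.

5.80 m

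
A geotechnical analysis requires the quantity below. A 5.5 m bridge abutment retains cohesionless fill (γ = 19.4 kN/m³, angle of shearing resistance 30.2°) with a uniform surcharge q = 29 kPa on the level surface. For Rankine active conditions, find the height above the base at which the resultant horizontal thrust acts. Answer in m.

K_a = 0.3307.
Triangular part P₁ = ½K_aγH² = 97.02 at H/3 = 1.833 m; rectangular part P₂ = K_a q H = 52.74 at H/2 = 2.750 m.
ȳ = (P₁·1.833 + P₂·2.750)/(P₁+P₂) = 2.156 m.

2.16 m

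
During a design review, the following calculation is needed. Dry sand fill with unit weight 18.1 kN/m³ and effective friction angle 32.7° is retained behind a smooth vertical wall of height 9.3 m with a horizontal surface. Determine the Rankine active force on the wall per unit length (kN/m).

234 kN/m

K_a = tan²(45° − φ/2) = 0.2985.
P_a = ½ K_a γ H² = 0.5 × 0.2985 × 18.1 × 9.3² = 233.6 kN/m.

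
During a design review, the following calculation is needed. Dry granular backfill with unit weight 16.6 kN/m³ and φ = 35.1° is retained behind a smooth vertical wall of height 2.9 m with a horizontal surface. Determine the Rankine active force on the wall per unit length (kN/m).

K_a = tan²(45° − φ/2) = 0.2698.
P_a = ½ K_a γ H² = 0.5 × 0.2698 × 16.6 × 2.9² = 18.84 kN/m.

18.8 kN/m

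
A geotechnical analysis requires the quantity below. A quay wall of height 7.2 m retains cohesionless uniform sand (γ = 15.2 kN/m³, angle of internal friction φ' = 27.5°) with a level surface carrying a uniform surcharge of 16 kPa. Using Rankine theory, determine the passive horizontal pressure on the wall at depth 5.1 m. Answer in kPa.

254 kPa

K_p = (1 + sin φ)/(1 − sin φ) = 2.716.
σ_v = γz + q = 15.2 × 5.1 + 16 = 93.52 kPa.
σ_h = K_p σ_v = 2.716 × 93.52 = 254.0 kPa.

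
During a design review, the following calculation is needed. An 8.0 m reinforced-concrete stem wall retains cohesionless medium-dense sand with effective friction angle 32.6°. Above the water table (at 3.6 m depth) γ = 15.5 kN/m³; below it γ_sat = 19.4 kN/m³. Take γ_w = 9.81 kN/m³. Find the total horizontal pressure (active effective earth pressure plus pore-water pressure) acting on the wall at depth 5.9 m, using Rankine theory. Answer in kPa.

45.9 kPa

K_a = (1 − sin φ)/(1 + sin φ) = 0.2997.
γ' = 19.4 − 9.81 = 9.590 kN/m³.
Effective vertical stress at 5.9 m: σ'_v = 15.5×3.6 + 9.590×2.30 = 77.86 kPa.
σ'_h = K_a σ'_v = 0.2997 × 77.86 = 23.34 kPa; u = γ_w × 2.30 = 22.56 kPa.
Total σ_h = 23.34 + 22.56 = 45.90 kPa.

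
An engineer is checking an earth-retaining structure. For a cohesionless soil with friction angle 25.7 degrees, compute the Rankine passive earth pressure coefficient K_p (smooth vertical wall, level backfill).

K_p = (1 + sin φ)/(1 − sin φ) = tan²(45° + 25.7°/2) = 2.531.

2.53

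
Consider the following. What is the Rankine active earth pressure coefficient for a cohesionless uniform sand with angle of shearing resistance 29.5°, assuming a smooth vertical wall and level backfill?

K_a = (1 − sin φ)/(1 + sin φ) = (1 − sin 29.5°)/(1 + sin 29.5°) = 0.3401.

0.340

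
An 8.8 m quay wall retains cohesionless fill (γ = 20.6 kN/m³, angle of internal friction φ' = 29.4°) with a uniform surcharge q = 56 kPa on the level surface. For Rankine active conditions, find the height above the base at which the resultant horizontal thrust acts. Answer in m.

3.49 m

K_a = 0.3415.
Triangular part P₁ = ½K_aγH² = 272.4 at H/3 = 2.933 m; rectangular part P₂ = K_a q H = 168.3 at H/2 = 4.400 m.
ȳ = (P₁·2.933 + P₂·4.400)/(P₁+P₂) = 3.493 m.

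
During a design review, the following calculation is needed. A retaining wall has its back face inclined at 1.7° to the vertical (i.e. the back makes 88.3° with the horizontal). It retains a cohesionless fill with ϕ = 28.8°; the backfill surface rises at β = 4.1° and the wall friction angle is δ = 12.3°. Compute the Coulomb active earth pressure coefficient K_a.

K_a = sin²(α+φ) / [sin²α · sin(α−δ) · (1 + √{sin(φ+δ)sin(φ−β) / (sin(α−δ)sin(α+β))})²].
With α = 88.3°, φ = 28.8°, δ = 12.3°, β = 4.1°: K_a = 0.3482.

0.348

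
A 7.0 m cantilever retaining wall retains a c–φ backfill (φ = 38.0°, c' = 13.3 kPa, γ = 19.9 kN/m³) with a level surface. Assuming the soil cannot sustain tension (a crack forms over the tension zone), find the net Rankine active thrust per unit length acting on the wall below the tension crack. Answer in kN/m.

K_a = 0.2379; √K_a = 0.4877.
Tension-crack depth z_c = 2c/(γ√K_a) = 2×13.3/(19.9×0.4877) = 2.741 m.
σ_a at base = K_a γ H − 2c√K_a = 0.2379×19.9×7.0 − 2×13.3×0.4877 = 20.16 kPa.
P_a = ½ × 20.16 × (H − z_c) = 0.5×20.16×4.259 = 42.94 kN/m.

42.9 kN/m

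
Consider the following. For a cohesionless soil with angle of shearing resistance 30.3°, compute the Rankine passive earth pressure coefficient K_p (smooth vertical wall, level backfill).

3.04

K_p = (1 + sin φ)/(1 − sin φ) = tan²(45° + 30.3°/2) = 3.037.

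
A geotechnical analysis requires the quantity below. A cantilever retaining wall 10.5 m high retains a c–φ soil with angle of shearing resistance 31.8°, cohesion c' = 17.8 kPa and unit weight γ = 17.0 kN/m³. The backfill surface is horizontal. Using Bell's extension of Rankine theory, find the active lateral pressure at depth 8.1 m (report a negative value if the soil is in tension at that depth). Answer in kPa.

K_a = (1 − sin φ)/(1 + sin φ) = 0.3098.
σ_a = K_a γ z − 2c√K_a = 0.3098×17.0×8.1 − 2×17.8×0.5566 = 22.84 kPa.

22.8 kPa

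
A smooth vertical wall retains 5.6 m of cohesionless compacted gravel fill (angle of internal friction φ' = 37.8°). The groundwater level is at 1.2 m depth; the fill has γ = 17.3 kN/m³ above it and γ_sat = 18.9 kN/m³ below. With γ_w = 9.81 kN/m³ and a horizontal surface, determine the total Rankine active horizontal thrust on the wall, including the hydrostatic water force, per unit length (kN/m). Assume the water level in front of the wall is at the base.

141 kN/m

K_a = tan²(45° − φ/2) = 0.2400.
γ' = 18.9 − 9.81 = 9.090 kN/m³. Depth below WT = 4.4 m.
σ'_h at WT = K_a γ d_w = 4.982 kPa; at base = 4.982 + K_a γ' × 4.4 = 14.58 kPa.
P₁ (0–1.2 m) = ½×4.982×1.2 = 2.989. P₂ (1.2–5.6 m) = ½(4.982+14.58)×4.4 = 43.04.
P_w = ½ γ_w h₂² = 0.5×9.81×4.4² = 94.96. Total = 2.989+43.04+94.96 = 141.0 kN/m.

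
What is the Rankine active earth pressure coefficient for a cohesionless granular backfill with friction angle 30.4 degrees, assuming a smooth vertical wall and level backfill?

0.328

K_a = (1 − sin φ)/(1 + sin φ) = (1 − sin 30.4°)/(1 + sin 30.4°) = 0.3280.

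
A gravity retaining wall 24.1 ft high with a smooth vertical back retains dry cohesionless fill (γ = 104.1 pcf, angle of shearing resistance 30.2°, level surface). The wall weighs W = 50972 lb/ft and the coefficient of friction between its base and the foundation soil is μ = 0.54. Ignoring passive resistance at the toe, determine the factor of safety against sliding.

2.75

K_a = tan²(45° − 30.2°/2) = 0.3307.
P_a = ½K_aγH² = 0.5×0.3307×104.1×24.1² = 9996 lb/ft, acting at H/3 = 8.033 ft above the base.
FS_sliding = μW / P_a = 0.54×50972 / 9996 = 2.754.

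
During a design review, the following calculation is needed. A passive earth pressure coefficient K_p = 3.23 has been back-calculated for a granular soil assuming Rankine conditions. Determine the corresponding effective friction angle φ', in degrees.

K_p = (1+sin φ)/(1−sin φ) ⇒ sin φ = (K_p − 1)/(K_p + 1) = 0.5272.
φ = arcsin(0.5272) = 31.82°.

31.8°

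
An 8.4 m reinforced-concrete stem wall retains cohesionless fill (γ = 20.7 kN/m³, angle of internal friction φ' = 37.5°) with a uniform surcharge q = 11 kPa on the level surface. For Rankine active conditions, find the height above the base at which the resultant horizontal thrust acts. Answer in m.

2.96 m

K_a = 0.2432.
Triangular part P₁ = ½K_aγH² = 177.6 at H/3 = 2.800 m; rectangular part P₂ = K_a q H = 22.47 at H/2 = 4.200 m.
ȳ = (P₁·2.800 + P₂·4.200)/(P₁+P₂) = 2.957 m.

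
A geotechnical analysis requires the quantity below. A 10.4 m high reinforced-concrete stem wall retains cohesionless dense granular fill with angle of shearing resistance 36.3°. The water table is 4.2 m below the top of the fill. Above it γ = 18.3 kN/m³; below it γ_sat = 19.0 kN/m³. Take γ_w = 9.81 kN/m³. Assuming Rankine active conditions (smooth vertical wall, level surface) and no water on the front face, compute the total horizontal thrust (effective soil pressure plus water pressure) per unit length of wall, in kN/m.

397 kN/m

K_a = tan²(45° − φ/2) = 0.2563.
γ' = 19.0 − 9.81 = 9.190 kN/m³. Depth below WT = 6.2 m.
σ'_h at WT = K_a γ d_w = 19.70 kPa; at base = 19.70 + K_a γ' × 6.2 = 34.30 kPa.
P₁ (0–4.2 m) = ½×19.70×4.2 = 41.36. P₂ (4.2–10.4 m) = ½(19.70+34.30)×6.2 = 167.4.
P_w = ½ γ_w h₂² = 0.5×9.81×6.2² = 188.5. Total = 41.36+167.4+188.5 = 397.3 kN/m.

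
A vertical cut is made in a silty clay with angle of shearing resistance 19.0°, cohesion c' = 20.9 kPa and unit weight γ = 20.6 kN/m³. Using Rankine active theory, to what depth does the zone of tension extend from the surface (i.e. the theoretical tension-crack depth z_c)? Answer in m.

K_a = tan²(45° − 19.0°/2) = 0.5088; √K_a = 0.7133.
The active pressure is zero where K_a γ z = 2c√K_a, so z_c = 2c/(γ√K_a) = 2×20.9/(20.6×0.7133) = 2.845 m.

2.84 m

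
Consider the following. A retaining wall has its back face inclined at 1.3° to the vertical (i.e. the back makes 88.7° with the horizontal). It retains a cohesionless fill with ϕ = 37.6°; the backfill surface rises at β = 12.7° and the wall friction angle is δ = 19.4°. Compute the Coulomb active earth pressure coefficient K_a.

K_a = sin²(α+φ) / [sin²α · sin(α−δ) · (1 + √{sin(φ+δ)sin(φ−β) / (sin(α−δ)sin(α+β))})²].
With α = 88.7°, φ = 37.6°, δ = 19.4°, β = 12.7°: K_a = 0.2645.

0.265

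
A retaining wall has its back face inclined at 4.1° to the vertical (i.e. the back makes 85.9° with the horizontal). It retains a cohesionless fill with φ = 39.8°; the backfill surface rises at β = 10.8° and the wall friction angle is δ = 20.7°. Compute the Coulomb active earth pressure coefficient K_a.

0.257

K_a = sin²(α+φ) / [sin²α · sin(α−δ) · (1 + √{sin(φ+δ)sin(φ−β) / (sin(α−δ)sin(α+β))})²].
With α = 85.9°, φ = 39.8°, δ = 20.7°, β = 10.8°: K_a = 0.2575.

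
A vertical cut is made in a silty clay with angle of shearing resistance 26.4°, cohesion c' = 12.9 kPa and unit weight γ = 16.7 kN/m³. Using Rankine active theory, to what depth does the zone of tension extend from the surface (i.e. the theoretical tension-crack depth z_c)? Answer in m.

K_a = tan²(45° − 26.4°/2) = 0.3844; √K_a = 0.6200.
The active pressure is zero where K_a γ z = 2c√K_a, so z_c = 2c/(γ√K_a) = 2×12.9/(16.7×0.6200) = 2.492 m.

2.49 m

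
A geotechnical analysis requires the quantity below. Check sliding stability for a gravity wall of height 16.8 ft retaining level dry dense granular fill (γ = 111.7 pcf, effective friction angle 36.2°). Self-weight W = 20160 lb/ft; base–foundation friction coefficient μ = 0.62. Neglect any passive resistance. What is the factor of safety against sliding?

3.08

K_a = tan²(45° − 36.2°/2) = 0.2574.
P_a = ½K_aγH² = 0.5×0.2574×111.7×16.8² = 4057 lb/ft, acting at H/3 = 5.600 ft above the base.
FS_sliding = μW / P_a = 0.62×20160 / 4057 = 3.081.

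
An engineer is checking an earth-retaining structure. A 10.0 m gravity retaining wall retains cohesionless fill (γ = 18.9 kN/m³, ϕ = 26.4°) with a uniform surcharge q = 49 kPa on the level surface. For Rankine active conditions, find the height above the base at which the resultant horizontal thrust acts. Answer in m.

K_a = 0.3844.
Triangular part P₁ = ½K_aγH² = 363.3 at H/3 = 3.333 m; rectangular part P₂ = K_a q H = 188.4 at H/2 = 5.000 m.
ȳ = (P₁·3.333 + P₂·5.000)/(P₁+P₂) = 3.902 m.

3.90 m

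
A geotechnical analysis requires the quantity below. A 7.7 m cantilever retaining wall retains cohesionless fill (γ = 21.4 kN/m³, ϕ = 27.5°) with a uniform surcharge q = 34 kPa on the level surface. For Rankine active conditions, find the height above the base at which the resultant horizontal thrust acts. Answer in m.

2.94 m

K_a = 0.3682.
Triangular part P₁ = ½K_aγH² = 233.6 at H/3 = 2.567 m; rectangular part P₂ = K_a q H = 96.40 at H/2 = 3.850 m.
ȳ = (P₁·2.567 + P₂·3.850)/(P₁+P₂) = 2.942 m.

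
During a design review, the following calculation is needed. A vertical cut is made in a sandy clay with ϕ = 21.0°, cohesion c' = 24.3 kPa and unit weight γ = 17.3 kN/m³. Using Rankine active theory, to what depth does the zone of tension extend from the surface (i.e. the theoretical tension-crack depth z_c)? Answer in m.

4.09 m

K_a = tan²(45° − 21.0°/2) = 0.4724; √K_a = 0.6873.
The active pressure is zero where K_a γ z = 2c√K_a, so z_c = 2c/(γ√K_a) = 2×24.3/(17.3×0.6873) = 4.087 m.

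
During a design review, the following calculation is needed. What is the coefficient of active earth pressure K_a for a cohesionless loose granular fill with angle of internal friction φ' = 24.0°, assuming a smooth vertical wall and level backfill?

0.422

K_a = tan²(45° − φ/2) = tan²(33.00°) = 0.4217.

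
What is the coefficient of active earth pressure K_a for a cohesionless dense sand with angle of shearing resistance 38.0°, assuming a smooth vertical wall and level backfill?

K_a = (1 − sin φ)/(1 + sin φ) = (1 − sin 38.0°)/(1 + sin 38.0°) = 0.2379.

0.238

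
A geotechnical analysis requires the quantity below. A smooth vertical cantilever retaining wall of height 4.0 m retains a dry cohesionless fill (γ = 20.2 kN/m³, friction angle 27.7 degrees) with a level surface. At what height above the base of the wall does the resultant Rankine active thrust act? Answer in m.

K_a = 0.3653.
The pressure distribution is triangular, so the resultant acts at H/3 above the base = 4.0/3 = 1.333 m.

1.33 m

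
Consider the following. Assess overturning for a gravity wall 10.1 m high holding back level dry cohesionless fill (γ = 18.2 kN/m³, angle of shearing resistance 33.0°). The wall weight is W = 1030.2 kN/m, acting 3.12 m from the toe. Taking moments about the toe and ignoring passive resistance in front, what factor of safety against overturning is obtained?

K_a = tan²(45° − 33.0°/2) = 0.2948.
P_a = ½K_aγH² = 0.5×0.2948×18.2×10.1² = 273.7 kN/m, acting at H/3 = 3.367 m above the base.
Overturning moment M_o = P_a × H/3 = 273.7 × 3.367 = 921.3.
Resisting moment M_r = W × 3.12 = 1030.2 × 3.12 = 3214.
FS_overturning = M_r/M_o = 3214/921.3 = 3.489.

3.49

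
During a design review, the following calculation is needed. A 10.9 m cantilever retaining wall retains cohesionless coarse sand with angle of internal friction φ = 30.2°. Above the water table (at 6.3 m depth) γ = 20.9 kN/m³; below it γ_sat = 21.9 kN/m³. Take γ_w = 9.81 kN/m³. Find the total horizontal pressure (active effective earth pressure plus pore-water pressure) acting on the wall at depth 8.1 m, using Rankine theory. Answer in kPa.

K_a = (1 − sin φ)/(1 + sin φ) = 0.3307.
γ' = 21.9 − 9.81 = 12.09 kN/m³.
Effective vertical stress at 8.1 m: σ'_v = 20.9×6.3 + 12.09×1.80 = 153.4 kPa.
σ'_h = K_a σ'_v = 0.3307 × 153.4 = 50.73 kPa; u = γ_w × 1.80 = 17.66 kPa.
Total σ_h = 50.73 + 17.66 = 68.39 kPa.

68.4 kPa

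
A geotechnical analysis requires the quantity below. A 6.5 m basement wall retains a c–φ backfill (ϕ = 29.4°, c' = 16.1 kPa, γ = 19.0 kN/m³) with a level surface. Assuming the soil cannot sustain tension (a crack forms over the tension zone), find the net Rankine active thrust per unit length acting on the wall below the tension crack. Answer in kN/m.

42.0 kN/m

K_a = 0.3415; √K_a = 0.5844.
Tension-crack depth z_c = 2c/(γ√K_a) = 2×16.1/(19.0×0.5844) = 2.900 m.
σ_a at base = K_a γ H − 2c√K_a = 0.3415×19.0×6.5 − 2×16.1×0.5844 = 23.36 kPa.
P_a = ½ × 23.36 × (H − z_c) = 0.5×23.36×3.600 = 42.04 kN/m.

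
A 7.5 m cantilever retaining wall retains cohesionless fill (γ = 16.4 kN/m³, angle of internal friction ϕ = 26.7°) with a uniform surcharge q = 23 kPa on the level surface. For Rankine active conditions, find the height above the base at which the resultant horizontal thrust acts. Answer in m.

2.84 m

K_a = 0.3800.
Triangular part P₁ = ½K_aγH² = 175.3 at H/3 = 2.500 m; rectangular part P₂ = K_a q H = 65.54 at H/2 = 3.750 m.
ȳ = (P₁·2.500 + P₂·3.750)/(P₁+P₂) = 2.840 m.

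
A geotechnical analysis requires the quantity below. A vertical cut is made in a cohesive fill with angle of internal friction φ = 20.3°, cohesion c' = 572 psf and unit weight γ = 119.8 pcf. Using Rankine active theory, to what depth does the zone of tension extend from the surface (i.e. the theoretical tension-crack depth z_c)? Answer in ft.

K_a = tan²(45° − 20.3°/2) = 0.4849; √K_a = 0.6963.
The active pressure is zero where K_a γ z = 2c√K_a, so z_c = 2c/(γ√K_a) = 2×572/(119.8×0.6963) = 13.71 ft.

13.7 ft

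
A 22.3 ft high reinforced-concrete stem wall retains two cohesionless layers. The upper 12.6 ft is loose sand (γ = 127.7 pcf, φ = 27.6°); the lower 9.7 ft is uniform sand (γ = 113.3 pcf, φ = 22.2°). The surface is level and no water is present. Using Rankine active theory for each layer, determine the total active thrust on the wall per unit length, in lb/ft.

K_a1 = tan²(45°−27.6°/2) = 0.3668; K_a2 = tan²(45°−22.2°/2) = 0.4515.
Layer 1: σ at base = K_a1 γ₁ h₁ = 590.2 psf; P₁ = ½×590.2×12.6 = 3718.
Layer 2: σ_v at top = γ₁h₁ = 1609; σ_h top = K_a2×1609 = 726.5; σ_h base = K_a2×(1609+113.3×9.7) = 1223.
P₂ = ½(726.5+1223)×9.7 = 9454. Total P_a = 3718+9454 = 13170 lb/ft.

13200 lb/ft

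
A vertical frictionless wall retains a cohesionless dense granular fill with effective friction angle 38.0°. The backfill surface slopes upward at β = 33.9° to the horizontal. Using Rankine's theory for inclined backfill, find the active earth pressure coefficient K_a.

0.433

K_a = cos β · (cos β − √(cos²β − cos²φ)) / (cos β + √(cos²β − cos²φ)).
cos β = 0.8300, cos φ = 0.7880, √(cos²β − cos²φ) = 0.2607.
K_a = 0.8300 × (0.8300 − 0.2607)/(0.8300 + 0.2607) = 0.4332.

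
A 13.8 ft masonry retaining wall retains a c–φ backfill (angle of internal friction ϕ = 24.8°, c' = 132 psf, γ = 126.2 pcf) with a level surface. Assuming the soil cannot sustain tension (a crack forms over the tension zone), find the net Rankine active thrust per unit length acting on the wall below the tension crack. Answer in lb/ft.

2860 lb/ft

K_a = 0.4090; √K_a = 0.6395.
Tension-crack depth z_c = 2c/(γ√K_a) = 2×132/(126.2×0.6395) = 3.271 ft.
σ_a at base = K_a γ H − 2c√K_a = 0.4090×126.2×13.8 − 2×132×0.6395 = 543.5 psf.
P_a = ½ × 543.5 × (H − z_c) = 0.5×543.5×10.53 = 2861 lb/ft.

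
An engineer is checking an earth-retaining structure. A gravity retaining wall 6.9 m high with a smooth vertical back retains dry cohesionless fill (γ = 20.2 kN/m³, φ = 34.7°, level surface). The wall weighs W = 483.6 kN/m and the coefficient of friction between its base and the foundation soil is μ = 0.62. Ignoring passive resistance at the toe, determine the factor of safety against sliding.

K_a = tan²(45° − 34.7°/2) = 0.2745.
P_a = ½K_aγH² = 0.5×0.2745×20.2×6.9² = 132.0 kN/m, acting at H/3 = 2.300 m above the base.
FS_sliding = μW / P_a = 0.62×483.6 / 132.0 = 2.272.

2.27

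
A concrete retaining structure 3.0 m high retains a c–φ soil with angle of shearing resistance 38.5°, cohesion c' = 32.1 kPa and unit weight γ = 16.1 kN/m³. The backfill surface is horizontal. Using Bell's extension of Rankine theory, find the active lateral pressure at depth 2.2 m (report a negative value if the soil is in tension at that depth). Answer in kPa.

-22.7 kPa

K_a = (1 − sin φ)/(1 + sin φ) = 0.2327.
σ_a = K_a γ z − 2c√K_a = 0.2327×16.1×2.2 − 2×32.1×0.4823 = -22.73 kPa.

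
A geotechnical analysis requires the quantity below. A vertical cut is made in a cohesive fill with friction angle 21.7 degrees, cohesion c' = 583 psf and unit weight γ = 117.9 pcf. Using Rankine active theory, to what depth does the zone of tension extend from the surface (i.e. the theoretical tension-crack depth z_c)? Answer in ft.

K_a = tan²(45° − 21.7°/2) = 0.4601; √K_a = 0.6783.
The active pressure is zero where K_a γ z = 2c√K_a, so z_c = 2c/(γ√K_a) = 2×583/(117.9×0.6783) = 14.58 ft.

14.6 ft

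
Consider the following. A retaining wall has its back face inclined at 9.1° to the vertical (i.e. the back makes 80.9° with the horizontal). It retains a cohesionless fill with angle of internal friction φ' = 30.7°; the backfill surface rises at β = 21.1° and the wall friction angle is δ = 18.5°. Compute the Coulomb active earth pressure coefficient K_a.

K_a = sin²(α+φ) / [sin²α · sin(α−δ) · (1 + √{sin(φ+δ)sin(φ−β) / (sin(α−δ)sin(α+β))})²].
With α = 80.9°, φ = 30.7°, δ = 18.5°, β = 21.1°: K_a = 0.5241.

0.524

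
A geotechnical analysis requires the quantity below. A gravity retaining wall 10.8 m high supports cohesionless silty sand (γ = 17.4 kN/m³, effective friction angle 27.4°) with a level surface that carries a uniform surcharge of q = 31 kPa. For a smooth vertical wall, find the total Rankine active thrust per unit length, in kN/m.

K_a = tan²(45° − φ/2) = 0.3697.
Soil triangle: ½ K_a γ H² = 0.5×0.3697×17.4×10.8² = 375.1 kN/m.
Surcharge rectangle: K_a q H = 0.3697×31×10.8 = 123.8 kN/m.
Total = 375.1 + 123.8 = 498.9 kN/m.

499 kN/m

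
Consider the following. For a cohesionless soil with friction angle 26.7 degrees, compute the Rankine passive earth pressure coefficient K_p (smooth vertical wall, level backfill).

K_p = (1 + sin φ)/(1 − sin φ) = tan²(45° + 26.7°/2) = 2.632.

2.63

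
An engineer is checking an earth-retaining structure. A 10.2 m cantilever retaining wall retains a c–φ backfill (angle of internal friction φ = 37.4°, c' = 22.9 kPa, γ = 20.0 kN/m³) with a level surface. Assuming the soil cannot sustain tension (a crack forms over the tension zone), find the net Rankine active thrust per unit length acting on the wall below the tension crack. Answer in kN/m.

75.7 kN/m

K_a = 0.2443; √K_a = 0.4942.
Tension-crack depth z_c = 2c/(γ√K_a) = 2×22.9/(20.0×0.4942) = 4.633 m.
σ_a at base = K_a γ H − 2c√K_a = 0.2443×20.0×10.2 − 2×22.9×0.4942 = 27.19 kPa.
P_a = ½ × 27.19 × (H − z_c) = 0.5×27.19×5.567 = 75.69 kN/m.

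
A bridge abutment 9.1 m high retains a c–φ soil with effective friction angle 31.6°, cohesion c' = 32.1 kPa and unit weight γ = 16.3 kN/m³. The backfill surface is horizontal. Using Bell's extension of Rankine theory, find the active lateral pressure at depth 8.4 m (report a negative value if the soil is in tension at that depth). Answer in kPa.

K_a = (1 − sin φ)/(1 + sin φ) = 0.3123.
σ_a = K_a γ z − 2c√K_a = 0.3123×16.3×8.4 − 2×32.1×0.5589 = 6.887 kPa.

6.89 kPa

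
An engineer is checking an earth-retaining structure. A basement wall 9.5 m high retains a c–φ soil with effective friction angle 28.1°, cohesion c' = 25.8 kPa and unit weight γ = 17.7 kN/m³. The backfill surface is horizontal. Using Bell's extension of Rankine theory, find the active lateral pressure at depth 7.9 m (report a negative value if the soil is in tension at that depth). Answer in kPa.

K_a = (1 − sin φ)/(1 + sin φ) = 0.3596.
σ_a = K_a γ z − 2c√K_a = 0.3596×17.7×7.9 − 2×25.8×0.5997 = 19.34 kPa.

19.3 kPa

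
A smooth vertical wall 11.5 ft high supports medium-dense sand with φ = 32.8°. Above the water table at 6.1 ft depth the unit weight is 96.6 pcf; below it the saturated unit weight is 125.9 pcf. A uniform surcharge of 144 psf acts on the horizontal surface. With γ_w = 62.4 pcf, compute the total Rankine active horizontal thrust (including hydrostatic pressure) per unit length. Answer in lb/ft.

K_a = tan²(45° − φ/2) = 0.2973.
γ' = 125.9 − 62.4 = 63.50 pcf. h₂ = H − d_w = 5.4 ft.
σ'_h: at surface K_a·q = 42.81; at WT K_a(q+γd_w) = 218.0; at base K_a(q+γd_w+γ'h₂) = 319.9 psf.
P₁ = ½(42.81+218.0)×6.1 = 795.4; P₂ = ½(218.0+319.9)×5.4 = 1452; P_w = ½γ_w h₂² = 909.8.
Total = 795.4+1452+909.8 = 3157 lb/ft.

3160 lb/ft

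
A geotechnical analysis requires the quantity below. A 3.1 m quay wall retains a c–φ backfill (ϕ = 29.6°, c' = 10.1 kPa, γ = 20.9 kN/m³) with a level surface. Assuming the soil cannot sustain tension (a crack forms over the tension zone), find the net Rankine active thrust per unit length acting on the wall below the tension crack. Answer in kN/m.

7.33 kN/m

K_a = 0.3387; √K_a = 0.5820.
Tension-crack depth z_c = 2c/(γ√K_a) = 2×10.1/(20.9×0.5820) = 1.661 m.
σ_a at base = K_a γ H − 2c√K_a = 0.3387×20.9×3.1 − 2×10.1×0.5820 = 10.19 kPa.
P_a = ½ × 10.19 × (H − z_c) = 0.5×10.19×1.439 = 7.334 kN/m.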